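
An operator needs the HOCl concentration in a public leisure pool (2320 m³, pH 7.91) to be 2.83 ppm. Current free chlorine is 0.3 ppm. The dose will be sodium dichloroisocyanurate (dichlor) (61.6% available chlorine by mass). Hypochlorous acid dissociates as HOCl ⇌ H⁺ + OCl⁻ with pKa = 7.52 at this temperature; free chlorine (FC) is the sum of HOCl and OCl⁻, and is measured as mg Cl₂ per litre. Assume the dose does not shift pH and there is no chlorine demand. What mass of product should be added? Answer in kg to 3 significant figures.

35.7 kg

Volume: 2320 m³ = 2,320,000 L.
[OCl⁻]/[HOCl] = 10^(pH − pKa) = 10^(7.91 − 7.52) = 2.455; fraction as HOCl = 1/(1 + 2.455) = 0.2895.
Free chlorine required for 2.83 ppm HOCl: 2.83 / 0.2895 = 9.777 ppm.
FC to add: 9.777 − 0.3 = 9.477 mg/L as Cl₂.
Cl₂ equivalent: 9.477 mg/L × 2,320,000 L = 21,990 g.
Product at 61.6% available Cl: 21,990 / 0.616 = 35,690 g.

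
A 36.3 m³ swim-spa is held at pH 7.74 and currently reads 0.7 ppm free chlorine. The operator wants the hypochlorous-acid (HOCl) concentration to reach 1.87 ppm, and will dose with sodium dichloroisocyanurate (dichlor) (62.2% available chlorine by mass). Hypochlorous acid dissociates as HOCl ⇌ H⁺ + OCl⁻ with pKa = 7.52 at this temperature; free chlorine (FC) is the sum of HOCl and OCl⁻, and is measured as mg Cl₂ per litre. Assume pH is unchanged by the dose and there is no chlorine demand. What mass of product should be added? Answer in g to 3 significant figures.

249 g

Volume: 36.3 m³ = 36,300 L.
[OCl⁻]/[HOCl] = 10^(pH − pKa) = 10^(7.74 − 7.52) = 1.66; fraction as HOCl = 1/(1 + 1.66) = 0.376.
Free chlorine required for 1.87 ppm HOCl: 1.87 / 0.376 = 4.973 ppm.
FC to add: 4.973 − 0.7 = 4.273 mg/L as Cl₂.
Cl₂ equivalent: 4.273 mg/L × 36,300 L = 155.1 g.
Product at 62.2% available Cl: 155.1 / 0.622 = 249.4 g.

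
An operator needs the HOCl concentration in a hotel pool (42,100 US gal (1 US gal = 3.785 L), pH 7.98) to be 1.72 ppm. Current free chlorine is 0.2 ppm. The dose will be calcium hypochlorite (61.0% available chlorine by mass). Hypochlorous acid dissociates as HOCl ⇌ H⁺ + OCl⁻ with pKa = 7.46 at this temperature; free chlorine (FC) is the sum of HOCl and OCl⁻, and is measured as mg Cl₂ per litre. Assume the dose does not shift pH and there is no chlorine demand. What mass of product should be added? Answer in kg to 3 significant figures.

Volume: 42,100 US gal × 3.785 L/gal = 159,348 L.
[OCl⁻]/[HOCl] = 10^(pH − pKa) = 10^(7.98 − 7.46) = 3.311; fraction as HOCl = 1/(1 + 3.311) = 0.2319.
Free chlorine required for 1.72 ppm HOCl: 1.72 / 0.2319 = 7.415 ppm.
FC to add: 7.415 − 0.2 = 7.215 mg/L as Cl₂.
Cl₂ equivalent: 7.215 mg/L × 159,348 L = 1150 g.
Product at 61.0% available Cl: 1150 / 0.61 = 1885 g.

1.88 kg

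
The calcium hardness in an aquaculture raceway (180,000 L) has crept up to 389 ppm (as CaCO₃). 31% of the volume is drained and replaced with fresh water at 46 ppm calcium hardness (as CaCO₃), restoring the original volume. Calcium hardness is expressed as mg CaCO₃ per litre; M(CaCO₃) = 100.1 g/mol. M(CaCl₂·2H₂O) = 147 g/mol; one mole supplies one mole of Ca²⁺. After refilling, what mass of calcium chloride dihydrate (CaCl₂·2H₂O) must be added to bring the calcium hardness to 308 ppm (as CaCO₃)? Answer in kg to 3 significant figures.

After draining 31% and refilling: 389 × 0.69 + 46 × 0.31 = 282.67 ppm.
Deficit to target: 308 − 282.67 = 25.33 mg/L.
As CaCO₃: 25.33 mg/L × 180,000 L = 4559 g; ÷ 100.1 = 45.55 mol Ca²⁺.
Mass: 45.55 × 147 = 6696 g.

6.70 kg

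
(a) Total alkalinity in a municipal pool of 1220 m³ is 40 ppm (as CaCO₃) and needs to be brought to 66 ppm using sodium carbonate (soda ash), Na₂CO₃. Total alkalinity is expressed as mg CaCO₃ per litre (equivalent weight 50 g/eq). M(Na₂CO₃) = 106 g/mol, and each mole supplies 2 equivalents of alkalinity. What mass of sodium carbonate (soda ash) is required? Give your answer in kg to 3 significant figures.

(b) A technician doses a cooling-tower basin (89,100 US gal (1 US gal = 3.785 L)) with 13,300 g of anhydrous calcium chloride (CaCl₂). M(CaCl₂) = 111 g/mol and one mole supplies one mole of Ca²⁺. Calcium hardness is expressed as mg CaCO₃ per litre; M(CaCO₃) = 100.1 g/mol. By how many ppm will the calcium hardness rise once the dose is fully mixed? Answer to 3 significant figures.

(a) Volume: 1220 m³ = 1,220,000 L.
(a) Alkalinity to add: (66 − 40) = 26 mg/L as CaCO₃ × 1,220,000 L = 31,720 g as CaCO₃.
(a) Equivalents: 31,720 g ÷ 50 g/eq = 634.4 eq.
(a) Each mole of Na₂CO₃ supplies 2 eq, so 634.4 / 2 = 317.2 mol.
(a) Mass: 317.2 mol × 106 g/mol = 33,620 g.

(b) Volume: 89,100 US gal × 3.785 L/gal = 337,244 L.
(b) Moles of Ca²⁺: 13,300 g ÷ 111 g/mol = 119.8 mol.
(b) As CaCO₃: 119.8 mol × 100.1 g/mol = 11,990 g.
(b) Rise: 11,990 g / 337,244 L × 1000 = 35.56 mg/L.

(a) 33.6 kg; (b) 35.6 ppm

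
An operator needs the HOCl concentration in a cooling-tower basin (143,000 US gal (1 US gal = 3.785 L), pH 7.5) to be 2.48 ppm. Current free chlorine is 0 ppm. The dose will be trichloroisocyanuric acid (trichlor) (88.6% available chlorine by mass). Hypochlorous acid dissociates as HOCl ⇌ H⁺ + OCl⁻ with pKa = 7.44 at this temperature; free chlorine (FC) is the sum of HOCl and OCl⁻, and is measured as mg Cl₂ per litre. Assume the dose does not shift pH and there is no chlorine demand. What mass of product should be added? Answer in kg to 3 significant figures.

Volume: 143,000 US gal × 3.785 L/gal = 541,255 L.
[OCl⁻]/[HOCl] = 10^(pH − pKa) = 10^(7.5 − 7.44) = 1.148; fraction as HOCl = 1/(1 + 1.148) = 0.4655.
Free chlorine required for 2.48 ppm HOCl: 2.48 / 0.4655 = 5.327 ppm.
FC to add: 5.327 − 0 = 5.327 mg/L as Cl₂.
Cl₂ equivalent: 5.327 mg/L × 541,255 L = 2883 g.
Product at 88.6% available Cl: 2883 / 0.886 = 3255 g.

3.25 kg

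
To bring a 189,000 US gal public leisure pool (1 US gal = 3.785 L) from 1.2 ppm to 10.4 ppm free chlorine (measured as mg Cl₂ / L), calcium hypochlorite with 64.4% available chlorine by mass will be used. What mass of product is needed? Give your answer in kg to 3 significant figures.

10.2 kg

Volume: 189,000 US gal × 3.785 L/gal = 715,365 L.
Chlorine deficit: 10.4 − 1.2 = 9.2 ppm = 9.2 mg/L as Cl₂.
Cl₂ equivalent needed: 9.2 mg/L × 715,365 L = 6,581,000 mg = 6581 g.
Product at 64.4% available chlorine: 6581 / 0.644 = 10,220 g.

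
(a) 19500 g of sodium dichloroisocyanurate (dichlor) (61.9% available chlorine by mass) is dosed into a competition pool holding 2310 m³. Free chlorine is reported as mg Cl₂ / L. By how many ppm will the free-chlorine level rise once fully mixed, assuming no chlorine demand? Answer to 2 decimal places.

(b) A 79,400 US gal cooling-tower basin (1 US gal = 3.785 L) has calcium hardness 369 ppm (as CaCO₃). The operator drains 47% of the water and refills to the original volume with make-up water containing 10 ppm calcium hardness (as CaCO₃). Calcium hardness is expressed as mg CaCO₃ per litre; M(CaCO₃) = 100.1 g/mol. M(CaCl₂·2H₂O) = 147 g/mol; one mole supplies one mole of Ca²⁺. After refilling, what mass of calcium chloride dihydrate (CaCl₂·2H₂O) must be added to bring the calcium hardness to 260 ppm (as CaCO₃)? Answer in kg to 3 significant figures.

(a) Volume: 2310 m³ = 2,310,000 L.
(a) Available chlorine delivered: 19,500 g × 0.619 = 12,070 g as Cl₂.
(a) Concentration rise: 12,070 g / 2,310,000 L = 5.225 mg/L = 5.23 ppm.

(b) Volume: 79,400 US gal × 3.785 L/gal = 300,529 L.
(b) After draining 47% and refilling: 369 × 0.53 + 10 × 0.47 = 200.27 ppm.
(b) Deficit to target: 260 − 200.27 = 59.73 mg/L.
(b) As CaCO₃: 59.73 mg/L × 300,529 L = 17,950 g; ÷ 100.1 = 179.3 mol Ca²⁺.
(b) Mass: 179.3 × 147 = 26,360 g.

(a) 5.23 ppm; (b) 26.4 kg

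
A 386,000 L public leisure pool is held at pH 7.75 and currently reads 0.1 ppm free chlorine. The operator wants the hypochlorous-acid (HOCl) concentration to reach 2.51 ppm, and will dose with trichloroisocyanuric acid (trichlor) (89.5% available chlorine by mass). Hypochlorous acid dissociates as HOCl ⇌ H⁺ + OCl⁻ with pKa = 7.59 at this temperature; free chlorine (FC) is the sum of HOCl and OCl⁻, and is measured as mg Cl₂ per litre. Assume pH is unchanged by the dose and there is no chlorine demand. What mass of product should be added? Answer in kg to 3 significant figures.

2.60 kg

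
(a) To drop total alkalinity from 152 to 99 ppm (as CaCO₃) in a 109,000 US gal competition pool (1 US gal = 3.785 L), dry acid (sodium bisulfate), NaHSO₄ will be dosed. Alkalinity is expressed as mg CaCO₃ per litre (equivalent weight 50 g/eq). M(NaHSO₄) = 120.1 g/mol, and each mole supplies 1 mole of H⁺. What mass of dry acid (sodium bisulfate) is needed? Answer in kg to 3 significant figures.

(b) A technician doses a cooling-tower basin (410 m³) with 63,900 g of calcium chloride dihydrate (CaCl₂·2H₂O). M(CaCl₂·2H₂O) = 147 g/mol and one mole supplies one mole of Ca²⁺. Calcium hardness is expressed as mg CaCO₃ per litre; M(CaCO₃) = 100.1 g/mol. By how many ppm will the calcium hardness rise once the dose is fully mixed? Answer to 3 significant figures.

(a) Volume: 109,000 US gal × 3.785 L/gal = 412,565 L.
(a) Alkalinity to neutralize: (152 − 99) = 53 mg/L as CaCO₃ × 412,565 L = 21,870 g as CaCO₃.
(a) Equivalents of H⁺ required: 21,870 ÷ 50 g/eq = 437.3 eq = 437.3 mol NaHSO₄.
(a) Mass of NaHSO₄: 437.3 × 120.1 = 52,520 g.

(b) Volume: 410 m³ = 410,000 L.
(b) Moles of Ca²⁺: 63,900 g ÷ 147 g/mol = 434.7 mol.
(b) As CaCO₃: 434.7 mol × 100.1 g/mol = 43,510 g.
(b) Rise: 43,510 g / 410,000 L × 1000 = 106.1 mg/L.

(a) 52.5 kg; (b) 106 ppm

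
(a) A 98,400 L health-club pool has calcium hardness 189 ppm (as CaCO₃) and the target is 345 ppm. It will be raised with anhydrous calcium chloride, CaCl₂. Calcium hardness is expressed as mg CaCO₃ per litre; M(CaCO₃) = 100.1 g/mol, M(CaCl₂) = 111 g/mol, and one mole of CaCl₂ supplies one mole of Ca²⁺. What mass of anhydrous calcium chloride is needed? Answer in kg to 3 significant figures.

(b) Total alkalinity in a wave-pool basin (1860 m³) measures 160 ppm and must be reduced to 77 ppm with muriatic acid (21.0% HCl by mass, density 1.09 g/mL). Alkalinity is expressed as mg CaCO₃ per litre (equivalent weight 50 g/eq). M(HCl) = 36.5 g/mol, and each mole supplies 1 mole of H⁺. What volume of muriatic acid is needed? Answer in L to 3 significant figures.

(a) Hardness to add: (345 − 189) = 156 mg/L as CaCO₃ × 98,400 L = 15,350 g as CaCO₃.
(a) Moles of Ca²⁺ (1 mol Ca²⁺ ≡ 1 mol CaCO₃): 15,350 / 100.1 g/mol = 153.4 mol.
(a) Mass of CaCl₂: 153.4 × 111 = 17,020 g.

(b) Volume: 1860 m³ = 1,860,000 L.
(b) Alkalinity to neutralize: (160 − 77) = 83 mg/L as CaCO₃ × 1,860,000 L = 154,400 g as CaCO₃.
(b) Equivalents of H⁺ required: 154,400 ÷ 50 g/eq = 3088 eq = 3088 mol HCl.
(b) Mass of HCl: 3088 × 36.5 = 112,700 g.
(b) Mass of 21.0% solution: 112,700 / 0.21 = 536,700 g.
(b) Volume: 536,700 g ÷ 1.09 g/mL = 492,300 mL.

(a) 17.0 kg; (b) 492 L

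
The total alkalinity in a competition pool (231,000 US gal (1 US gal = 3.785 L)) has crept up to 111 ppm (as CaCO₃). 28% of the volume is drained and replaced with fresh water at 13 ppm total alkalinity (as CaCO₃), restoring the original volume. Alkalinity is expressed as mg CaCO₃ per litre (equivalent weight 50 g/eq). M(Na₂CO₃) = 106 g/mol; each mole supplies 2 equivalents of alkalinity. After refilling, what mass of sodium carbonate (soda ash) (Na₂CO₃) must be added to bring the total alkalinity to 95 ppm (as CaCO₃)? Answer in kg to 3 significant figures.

Volume: 231,000 US gal × 3.785 L/gal = 874,335 L.
After draining 28% and refilling: 111 × 0.72 + 13 × 0.28 = 83.56 ppm.
Deficit to target: 95 − 83.56 = 11.44 mg/L.
As CaCO₃: 11.44 mg/L × 874,335 L = 10,000 g; ÷ 50 g/eq ÷ 2 = 100 mol Na₂CO₃.
Mass: 100 × 106 = 10,600 g.

10.6 kg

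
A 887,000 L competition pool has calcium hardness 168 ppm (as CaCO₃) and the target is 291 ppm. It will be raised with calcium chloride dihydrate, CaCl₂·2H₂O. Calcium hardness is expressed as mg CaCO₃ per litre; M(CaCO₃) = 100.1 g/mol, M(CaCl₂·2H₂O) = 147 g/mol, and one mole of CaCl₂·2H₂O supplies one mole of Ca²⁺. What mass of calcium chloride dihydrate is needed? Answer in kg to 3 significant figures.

160 kg

Hardness to add: (291 − 168) = 123 mg/L as CaCO₃ × 887,000 L = 109,100 g as CaCO₃.
Moles of Ca²⁺ (1 mol Ca²⁺ ≡ 1 mol CaCO₃): 109,100 / 100.1 g/mol = 1090 mol.
Mass of CaCl₂·2H₂O: 1090 × 147 = 160,200 g.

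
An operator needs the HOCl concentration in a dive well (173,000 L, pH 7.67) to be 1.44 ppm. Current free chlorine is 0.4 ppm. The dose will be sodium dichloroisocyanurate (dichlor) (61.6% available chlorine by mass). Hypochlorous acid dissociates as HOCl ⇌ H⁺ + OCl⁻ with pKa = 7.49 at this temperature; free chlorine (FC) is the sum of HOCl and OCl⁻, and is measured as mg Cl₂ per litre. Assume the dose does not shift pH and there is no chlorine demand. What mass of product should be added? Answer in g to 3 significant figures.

904 g

[OCl⁻]/[HOCl] = 10^(pH − pKa) = 10^(7.67 − 7.49) = 1.514; fraction as HOCl = 1/(1 + 1.514) = 0.3978.
Free chlorine required for 1.44 ppm HOCl: 1.44 / 0.3978 = 3.62 ppm.
FC to add: 3.62 − 0.4 = 3.22 mg/L as Cl₂.
Cl₂ equivalent: 3.22 mg/L × 173,000 L = 557 g.
Product at 61.6% available Cl: 557 / 0.616 = 904.2 g.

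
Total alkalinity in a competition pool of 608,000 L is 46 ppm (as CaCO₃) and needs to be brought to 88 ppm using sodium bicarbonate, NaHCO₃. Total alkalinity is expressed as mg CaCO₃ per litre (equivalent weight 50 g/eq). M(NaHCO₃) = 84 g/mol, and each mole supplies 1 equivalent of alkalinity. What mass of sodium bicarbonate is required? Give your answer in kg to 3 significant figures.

42.9 kg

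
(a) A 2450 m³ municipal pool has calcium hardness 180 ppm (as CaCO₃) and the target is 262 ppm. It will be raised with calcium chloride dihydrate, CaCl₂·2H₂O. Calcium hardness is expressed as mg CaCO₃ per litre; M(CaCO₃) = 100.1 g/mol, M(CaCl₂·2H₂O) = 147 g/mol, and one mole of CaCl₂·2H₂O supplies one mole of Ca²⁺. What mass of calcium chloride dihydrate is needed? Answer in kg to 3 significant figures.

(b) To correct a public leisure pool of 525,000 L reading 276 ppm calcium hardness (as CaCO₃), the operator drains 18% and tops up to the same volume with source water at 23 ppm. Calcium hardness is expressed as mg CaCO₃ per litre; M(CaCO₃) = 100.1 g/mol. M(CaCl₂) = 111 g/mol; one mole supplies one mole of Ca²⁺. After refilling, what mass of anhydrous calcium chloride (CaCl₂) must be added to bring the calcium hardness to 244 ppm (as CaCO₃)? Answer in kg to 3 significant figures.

(a) 295 kg; (b) 7.88 kg

(a) Volume: 2450 m³ = 2,450,000 L.
(a) Hardness to add: (262 − 180) = 82 mg/L as CaCO₃ × 2,450,000 L = 200,900 g as CaCO₃.
(a) Moles of Ca²⁺ (1 mol Ca²⁺ ≡ 1 mol CaCO₃): 200,900 / 100.1 g/mol = 2007 mol.
(a) Mass of CaCl₂·2H₂O: 2007 × 147 = 295,000 g.

(b) After draining 18% and refilling: 276 × 0.82 + 23 × 0.18 = 230.46 ppm.
(b) Deficit to target: 244 − 230.46 = 13.54 mg/L.
(b) As CaCO₃: 13.54 mg/L × 525,000 L = 7108 g; ÷ 100.1 = 71.01 mol Ca²⁺.
(b) Mass: 71.01 × 111 = 7883 g.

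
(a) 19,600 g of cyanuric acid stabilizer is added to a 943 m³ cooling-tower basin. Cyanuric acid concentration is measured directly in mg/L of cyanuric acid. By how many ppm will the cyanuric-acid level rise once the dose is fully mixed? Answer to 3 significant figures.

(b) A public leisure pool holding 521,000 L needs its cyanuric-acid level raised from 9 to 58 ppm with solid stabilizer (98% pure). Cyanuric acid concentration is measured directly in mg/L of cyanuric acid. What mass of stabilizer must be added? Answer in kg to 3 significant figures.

(a) 20.8 ppm; (b) 26.1 kg

(a) Volume: 943 m³ = 943,000 L.
(a) Rise: 19,600 g / 943,000 L × 1000 = 20.78 mg/L.

(b) CYA to add: (58 − 9) = 49 mg/L × 521,000 L = 25,530 g cyanuric acid.
(b) At 98% purity: 25,530 / 0.98 = 26,050 g product.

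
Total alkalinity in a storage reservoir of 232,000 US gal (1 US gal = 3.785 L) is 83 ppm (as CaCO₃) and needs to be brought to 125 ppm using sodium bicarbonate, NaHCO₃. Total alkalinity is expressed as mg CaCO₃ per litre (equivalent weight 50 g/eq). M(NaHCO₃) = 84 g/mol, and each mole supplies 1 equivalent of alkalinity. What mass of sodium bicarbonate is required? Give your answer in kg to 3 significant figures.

Volume: 232,000 US gal × 3.785 L/gal = 878,120 L.
Alkalinity to add: (125 − 83) = 42 mg/L as CaCO₃ × 878,120 L = 36,880 g as CaCO₃.
Equivalents: 36,880 g ÷ 50 g/eq = 737.6 eq.
NaHCO₃ supplies 1 eq per mole → 737.6 mol.
Mass: 737.6 mol × 84 g/mol = 61,960 g.

62.0 kg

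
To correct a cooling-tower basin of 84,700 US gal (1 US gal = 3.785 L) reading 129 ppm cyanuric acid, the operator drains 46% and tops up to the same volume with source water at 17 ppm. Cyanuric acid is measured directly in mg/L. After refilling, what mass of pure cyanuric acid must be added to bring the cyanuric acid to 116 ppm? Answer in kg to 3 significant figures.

12.3 kg

Volume: 84,700 US gal × 3.785 L/gal = 320,590 L.
After draining 46% and refilling: 129 × 0.54 + 17 × 0.46 = 77.48 ppm.
Deficit to target: 116 − 77.48 = 38.52 mg/L.
Mass: 38.52 mg/L × 320,590 L = 12,350 g cyanuric acid.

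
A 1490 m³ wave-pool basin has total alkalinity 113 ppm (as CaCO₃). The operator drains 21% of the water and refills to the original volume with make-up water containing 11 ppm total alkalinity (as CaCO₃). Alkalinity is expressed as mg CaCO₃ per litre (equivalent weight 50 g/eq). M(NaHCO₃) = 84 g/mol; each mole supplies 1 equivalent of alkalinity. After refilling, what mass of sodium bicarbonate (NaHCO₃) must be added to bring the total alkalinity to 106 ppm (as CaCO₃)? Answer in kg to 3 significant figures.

36.1 kg

Volume: 1490 m³ = 1,490,000 L.
After draining 21% and refilling: 113 × 0.79 + 11 × 0.21 = 91.58 ppm.
Deficit to target: 106 − 91.58 = 14.42 mg/L.
As CaCO₃: 14.42 mg/L × 1,490,000 L = 21,490 g; ÷ 50 g/eq ÷ 1 = 429.7 mol NaHCO₃.
Mass: 429.7 × 84 = 36,100 g.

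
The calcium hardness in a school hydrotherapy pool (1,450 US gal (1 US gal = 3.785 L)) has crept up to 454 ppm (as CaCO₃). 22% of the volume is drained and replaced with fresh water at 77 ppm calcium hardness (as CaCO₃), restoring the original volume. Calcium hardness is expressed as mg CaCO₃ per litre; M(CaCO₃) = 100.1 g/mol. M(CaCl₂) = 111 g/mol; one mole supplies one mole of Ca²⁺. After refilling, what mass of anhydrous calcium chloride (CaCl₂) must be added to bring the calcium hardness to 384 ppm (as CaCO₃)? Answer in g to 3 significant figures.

78.8 g

Volume: 1,450 US gal × 3.785 L/gal = 5,488 L.
After draining 22% and refilling: 454 × 0.78 + 77 × 0.22 = 371.06 ppm.
Deficit to target: 384 − 371.06 = 12.94 mg/L.
As CaCO₃: 12.94 mg/L × 5,488 L = 71.02 g; ÷ 100.1 = 0.7095 mol Ca²⁺.
Mass: 0.7095 × 111 = 78.75 g.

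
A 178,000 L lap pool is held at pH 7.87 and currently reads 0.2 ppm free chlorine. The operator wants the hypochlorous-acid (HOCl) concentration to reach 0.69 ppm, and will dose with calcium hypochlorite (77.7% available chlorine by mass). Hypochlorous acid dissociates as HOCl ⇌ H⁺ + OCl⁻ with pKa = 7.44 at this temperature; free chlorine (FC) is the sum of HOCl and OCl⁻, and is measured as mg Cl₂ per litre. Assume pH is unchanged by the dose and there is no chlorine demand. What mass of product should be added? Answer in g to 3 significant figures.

[OCl⁻]/[HOCl] = 10^(pH − pKa) = 10^(7.87 − 7.44) = 2.692; fraction as HOCl = 1/(1 + 2.692) = 0.2709.
Free chlorine required for 0.69 ppm HOCl: 0.69 / 0.2709 = 2.547 ppm.
FC to add: 2.547 − 0.2 = 2.347 mg/L as Cl₂.
Cl₂ equivalent: 2.347 mg/L × 178,000 L = 417.8 g.
Product at 77.7% available Cl: 417.8 / 0.777 = 537.7 g.

538 g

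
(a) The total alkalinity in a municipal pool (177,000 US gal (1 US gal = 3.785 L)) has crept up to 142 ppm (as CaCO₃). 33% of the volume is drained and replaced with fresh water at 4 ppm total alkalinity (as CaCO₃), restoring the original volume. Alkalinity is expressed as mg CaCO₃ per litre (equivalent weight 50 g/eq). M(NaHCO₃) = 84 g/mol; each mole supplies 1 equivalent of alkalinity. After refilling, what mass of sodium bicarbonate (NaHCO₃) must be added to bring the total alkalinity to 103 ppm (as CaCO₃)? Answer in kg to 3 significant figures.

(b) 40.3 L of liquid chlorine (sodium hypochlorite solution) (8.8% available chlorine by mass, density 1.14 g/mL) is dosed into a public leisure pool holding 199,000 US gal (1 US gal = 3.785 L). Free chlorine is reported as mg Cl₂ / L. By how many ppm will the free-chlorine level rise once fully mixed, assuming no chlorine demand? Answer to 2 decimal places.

(a) Volume: 177,000 US gal × 3.785 L/gal = 669,945 L.
(a) After draining 33% and refilling: 142 × 0.67 + 4 × 0.33 = 96.46 ppm.
(a) Deficit to target: 103 − 96.46 = 6.54 mg/L.
(a) As CaCO₃: 6.54 mg/L × 669,945 L = 4381 g; ÷ 50 g/eq ÷ 1 = 87.63 mol NaHCO₃.
(a) Mass: 87.63 × 84 = 7361 g.

(b) Volume: 199,000 US gal × 3.785 L/gal = 753,215 L.
(b) Mass of solution: 40.3 L × 1000 mL/L × 1.14 g/mL = 45,940 g.
(b) Available chlorine delivered: 45,940 g × 0.088 = 4043 g as Cl₂.
(b) Concentration rise: 4043 g / 753,215 L = 5.368 mg/L = 5.37 ppm.

(a) 7.36 kg; (b) 5.37 ppm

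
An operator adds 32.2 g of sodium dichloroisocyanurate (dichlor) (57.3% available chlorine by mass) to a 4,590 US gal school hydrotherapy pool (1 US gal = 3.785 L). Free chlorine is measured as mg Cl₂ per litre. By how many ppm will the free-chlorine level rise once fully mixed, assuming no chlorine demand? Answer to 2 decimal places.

1.06 ppm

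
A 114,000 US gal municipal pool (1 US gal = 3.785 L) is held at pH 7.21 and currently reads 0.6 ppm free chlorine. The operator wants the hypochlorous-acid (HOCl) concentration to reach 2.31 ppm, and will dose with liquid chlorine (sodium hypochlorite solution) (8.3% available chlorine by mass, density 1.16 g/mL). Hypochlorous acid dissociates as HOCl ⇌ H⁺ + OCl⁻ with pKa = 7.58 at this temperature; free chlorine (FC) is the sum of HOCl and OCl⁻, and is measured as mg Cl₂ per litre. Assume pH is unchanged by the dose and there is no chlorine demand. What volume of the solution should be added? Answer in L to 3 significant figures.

Volume: 114,000 US gal × 3.785 L/gal = 431,490 L.
[OCl⁻]/[HOCl] = 10^(pH − pKa) = 10^(7.21 − 7.58) = 0.4266; fraction as HOCl = 1/(1 + 0.4266) = 0.701.
Free chlorine required for 2.31 ppm HOCl: 2.31 / 0.701 = 3.295 ppm.
FC to add: 3.295 − 0.6 = 2.695 mg/L as Cl₂.
Cl₂ equivalent: 2.695 mg/L × 431,490 L = 1163 g.
Product at 8.3% available Cl: 1163 / 0.083 = 14,010 g.
Volume: 14,010 g ÷ 1.16 g/mL = 12,080 mL.

12.1 L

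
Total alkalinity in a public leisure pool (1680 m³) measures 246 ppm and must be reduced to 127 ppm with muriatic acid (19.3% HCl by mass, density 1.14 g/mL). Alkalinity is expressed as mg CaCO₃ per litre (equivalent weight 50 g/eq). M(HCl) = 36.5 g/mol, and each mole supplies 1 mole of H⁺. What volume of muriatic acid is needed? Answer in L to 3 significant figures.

Volume: 1680 m³ = 1,680,000 L.
Alkalinity to neutralize: (246 − 127) = 119 mg/L as CaCO₃ × 1,680,000 L = 199,900 g as CaCO₃.
Equivalents of H⁺ required: 199,900 ÷ 50 g/eq = 3998 eq = 3998 mol HCl.
Mass of HCl: 3998 × 36.5 = 145,900 g.
Mass of 19.3% solution: 145,900 / 0.193 = 756,200 g.
Volume: 756,200 g ÷ 1.14 g/mL = 663,300 mL.

663 L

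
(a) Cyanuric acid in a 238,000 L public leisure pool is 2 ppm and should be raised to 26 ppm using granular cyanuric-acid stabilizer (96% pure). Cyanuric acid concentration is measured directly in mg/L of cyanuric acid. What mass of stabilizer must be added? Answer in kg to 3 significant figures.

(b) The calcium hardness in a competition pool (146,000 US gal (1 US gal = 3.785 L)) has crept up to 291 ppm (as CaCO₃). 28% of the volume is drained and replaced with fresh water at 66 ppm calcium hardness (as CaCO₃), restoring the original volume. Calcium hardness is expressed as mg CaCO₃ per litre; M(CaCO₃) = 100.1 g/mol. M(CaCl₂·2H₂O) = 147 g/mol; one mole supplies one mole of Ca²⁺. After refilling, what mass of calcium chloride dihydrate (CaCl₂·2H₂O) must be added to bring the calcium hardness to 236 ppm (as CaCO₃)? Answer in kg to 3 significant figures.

(a) CYA to add: (26 − 2) = 24 mg/L × 238,000 L = 5712 g cyanuric acid.
(a) At 96% purity: 5712 / 0.96 = 5950 g product.

(b) Volume: 146,000 US gal × 3.785 L/gal = 552,610 L.
(b) After draining 28% and refilling: 291 × 0.72 + 66 × 0.28 = 228 ppm.
(b) Deficit to target: 236 − 228 = 8 mg/L.
(b) As CaCO₃: 8 mg/L × 552,610 L = 4421 g; ÷ 100.1 = 44.16 mol Ca²⁺.
(b) Mass: 44.16 × 147 = 6492 g.

(a) 5.95 kg; (b) 6.49 kg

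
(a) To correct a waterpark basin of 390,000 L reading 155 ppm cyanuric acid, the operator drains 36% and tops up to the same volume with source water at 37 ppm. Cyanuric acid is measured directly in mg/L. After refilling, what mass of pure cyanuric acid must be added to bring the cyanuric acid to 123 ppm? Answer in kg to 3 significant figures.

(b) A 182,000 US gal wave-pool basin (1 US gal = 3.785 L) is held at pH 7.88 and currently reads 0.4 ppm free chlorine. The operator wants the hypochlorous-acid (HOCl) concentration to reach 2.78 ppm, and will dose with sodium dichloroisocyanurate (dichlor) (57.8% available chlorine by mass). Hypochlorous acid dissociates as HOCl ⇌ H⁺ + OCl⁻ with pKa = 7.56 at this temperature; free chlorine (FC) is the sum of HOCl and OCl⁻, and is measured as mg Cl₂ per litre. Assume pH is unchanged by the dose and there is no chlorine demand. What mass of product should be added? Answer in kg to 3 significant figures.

(a) After draining 36% and refilling: 155 × 0.64 + 37 × 0.36 = 112.52 ppm.
(a) Deficit to target: 123 − 112.52 = 10.48 mg/L.
(a) Mass: 10.48 mg/L × 390,000 L = 4087 g cyanuric acid.

(b) Volume: 182,000 US gal × 3.785 L/gal = 688,870 L.
(b) [OCl⁻]/[HOCl] = 10^(pH − pKa) = 10^(7.88 − 7.56) = 2.089; fraction as HOCl = 1/(1 + 2.089) = 0.3237.
(b) Free chlorine required for 2.78 ppm HOCl: 2.78 / 0.3237 = 8.588 ppm.
(b) FC to add: 8.588 − 0.4 = 8.188 mg/L as Cl₂.
(b) Cl₂ equivalent: 8.188 mg/L × 688,870 L = 5641 g.
(b) Product at 57.8% available Cl: 5641 / 0.578 = 9759 g.

(a) 4.09 kg; (b) 9.76 kg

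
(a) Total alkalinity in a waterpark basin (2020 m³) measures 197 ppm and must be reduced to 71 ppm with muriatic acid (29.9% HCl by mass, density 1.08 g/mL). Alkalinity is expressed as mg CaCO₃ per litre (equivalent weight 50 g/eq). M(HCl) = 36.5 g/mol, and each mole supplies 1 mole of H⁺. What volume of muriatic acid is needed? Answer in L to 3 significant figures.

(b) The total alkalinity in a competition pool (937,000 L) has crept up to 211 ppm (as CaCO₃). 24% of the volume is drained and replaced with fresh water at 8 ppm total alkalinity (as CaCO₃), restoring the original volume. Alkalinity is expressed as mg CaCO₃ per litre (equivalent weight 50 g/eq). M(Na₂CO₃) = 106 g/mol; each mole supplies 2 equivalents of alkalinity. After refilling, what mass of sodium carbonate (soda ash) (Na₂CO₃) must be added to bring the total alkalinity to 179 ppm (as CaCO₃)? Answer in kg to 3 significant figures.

(a) Volume: 2020 m³ = 2,020,000 L.
(a) Alkalinity to neutralize: (197 − 71) = 126 mg/L as CaCO₃ × 2,020,000 L = 254,500 g as CaCO₃.
(a) Equivalents of H⁺ required: 254,500 ÷ 50 g/eq = 5090 eq = 5090 mol HCl.
(a) Mass of HCl: 5090 × 36.5 = 185,800 g.
(a) Mass of 29.9% solution: 185,800 / 0.299 = 621,400 g.
(a) Volume: 621,400 g ÷ 1.08 g/mL = 575,400 mL.

(b) After draining 24% and refilling: 211 × 0.76 + 8 × 0.24 = 162.28 ppm.
(b) Deficit to target: 179 − 162.28 = 16.72 mg/L.
(b) As CaCO₃: 16.72 mg/L × 937,000 L = 15,670 g; ÷ 50 g/eq ÷ 2 = 156.7 mol Na₂CO₃.
(b) Mass: 156.7 × 106 = 16,610 g.

(a) 575 L; (b) 16.6 kg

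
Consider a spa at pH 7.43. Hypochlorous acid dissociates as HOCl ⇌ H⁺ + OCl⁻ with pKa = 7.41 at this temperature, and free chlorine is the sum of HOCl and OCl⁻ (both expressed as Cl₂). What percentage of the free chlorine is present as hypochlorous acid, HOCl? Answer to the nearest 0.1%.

48.8%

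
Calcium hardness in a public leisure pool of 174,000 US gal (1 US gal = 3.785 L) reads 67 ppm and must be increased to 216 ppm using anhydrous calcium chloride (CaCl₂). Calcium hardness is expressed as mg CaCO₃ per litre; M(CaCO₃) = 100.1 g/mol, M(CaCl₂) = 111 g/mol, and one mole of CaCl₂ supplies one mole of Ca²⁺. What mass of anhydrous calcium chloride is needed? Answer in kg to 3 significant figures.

109 kg

Volume: 174,000 US gal × 3.785 L/gal = 658,590 L.
Hardness to add: (216 − 67) = 149 mg/L as CaCO₃ × 658,590 L = 98,130 g as CaCO₃.
Moles of Ca²⁺ (1 mol Ca²⁺ ≡ 1 mol CaCO₃): 98,130 / 100.1 g/mol = 980.3 mol.
Mass of CaCl₂: 980.3 × 111 = 108,800 g.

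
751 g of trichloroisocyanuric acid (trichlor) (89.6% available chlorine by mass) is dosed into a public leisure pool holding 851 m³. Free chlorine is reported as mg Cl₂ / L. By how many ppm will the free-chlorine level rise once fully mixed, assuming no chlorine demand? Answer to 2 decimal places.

0.79 ppm

Volume: 851 m³ = 851,000 L.
Available chlorine delivered: 751 g × 0.896 = 672.9 g as Cl₂.
Concentration rise: 672.9 g / 851,000 L = 0.7907 mg/L = 0.79 ppm.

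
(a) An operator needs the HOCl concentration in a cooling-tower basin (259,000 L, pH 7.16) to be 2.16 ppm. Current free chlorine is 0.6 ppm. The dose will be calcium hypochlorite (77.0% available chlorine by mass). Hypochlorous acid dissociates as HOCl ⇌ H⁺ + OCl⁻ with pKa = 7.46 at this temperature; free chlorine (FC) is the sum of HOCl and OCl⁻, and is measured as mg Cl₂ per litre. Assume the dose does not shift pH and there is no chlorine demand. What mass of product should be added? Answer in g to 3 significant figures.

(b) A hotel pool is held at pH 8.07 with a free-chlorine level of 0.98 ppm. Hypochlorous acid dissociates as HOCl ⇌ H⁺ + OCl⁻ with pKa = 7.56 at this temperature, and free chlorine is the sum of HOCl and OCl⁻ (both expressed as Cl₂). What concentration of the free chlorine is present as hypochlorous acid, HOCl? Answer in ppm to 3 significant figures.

(a) 889 g; (b) 0.231 ppm

(a) [OCl⁻]/[HOCl] = 10^(pH − pKa) = 10^(7.16 − 7.46) = 0.5012; fraction as HOCl = 1/(1 + 0.5012) = 0.6661.
(a) Free chlorine required for 2.16 ppm HOCl: 2.16 / 0.6661 = 3.243 ppm.
(a) FC to add: 3.243 − 0.6 = 2.643 mg/L as Cl₂.
(a) Cl₂ equivalent: 2.643 mg/L × 259,000 L = 684.4 g.
(a) Product at 77.0% available Cl: 684.4 / 0.77 = 888.9 g.

(b) [OCl⁻]/[HOCl] = 10^(pH − pKa) = 10^(8.07 − 7.56) = 10^0.51 = 3.236.
(b) Fraction as HOCl = 1 / (1 + 3.236) = 0.2361.
(b) HOCl = 0.2361 × 0.98 ppm = 0.2314 ppm.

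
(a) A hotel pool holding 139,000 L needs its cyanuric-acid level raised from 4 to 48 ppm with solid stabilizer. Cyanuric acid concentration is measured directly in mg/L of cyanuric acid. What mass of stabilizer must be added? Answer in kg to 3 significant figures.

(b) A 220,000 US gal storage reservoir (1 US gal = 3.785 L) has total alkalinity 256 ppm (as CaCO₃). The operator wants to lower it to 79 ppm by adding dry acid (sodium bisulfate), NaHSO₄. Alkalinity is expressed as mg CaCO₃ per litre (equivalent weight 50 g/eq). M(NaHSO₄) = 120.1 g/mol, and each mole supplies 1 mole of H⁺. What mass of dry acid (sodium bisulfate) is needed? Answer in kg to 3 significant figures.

(a) 6.12 kg; (b) 354 kg

(a) CYA to add: (48 − 4) = 44 mg/L × 139,000 L = 6116 g cyanuric acid.

(b) Volume: 220,000 US gal × 3.785 L/gal = 832,700 L.
(b) Alkalinity to neutralize: (256 − 79) = 177 mg/L as CaCO₃ × 832,700 L = 147,400 g as CaCO₃.
(b) Equivalents of H⁺ required: 147,400 ÷ 50 g/eq = 2948 eq = 2948 mol NaHSO₄.
(b) Mass of NaHSO₄: 2948 × 120.1 = 354,000 g.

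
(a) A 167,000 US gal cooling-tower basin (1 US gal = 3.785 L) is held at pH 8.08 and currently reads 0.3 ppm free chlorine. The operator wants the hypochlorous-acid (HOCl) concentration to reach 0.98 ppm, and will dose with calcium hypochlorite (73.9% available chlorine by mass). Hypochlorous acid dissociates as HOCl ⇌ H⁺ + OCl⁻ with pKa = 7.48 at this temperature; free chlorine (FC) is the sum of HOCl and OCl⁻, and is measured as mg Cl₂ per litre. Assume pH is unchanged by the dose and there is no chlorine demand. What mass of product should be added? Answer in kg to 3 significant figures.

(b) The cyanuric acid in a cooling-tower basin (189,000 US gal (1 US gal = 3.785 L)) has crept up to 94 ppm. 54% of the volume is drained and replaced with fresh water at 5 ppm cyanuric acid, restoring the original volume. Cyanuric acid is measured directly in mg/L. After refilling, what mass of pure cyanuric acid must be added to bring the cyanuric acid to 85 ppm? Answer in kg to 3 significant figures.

(a) 3.92 kg; (b) 27.9 kg

(a) Volume: 167,000 US gal × 3.785 L/gal = 632,095 L.
(a) [OCl⁻]/[HOCl] = 10^(pH − pKa) = 10^(8.08 − 7.48) = 3.981; fraction as HOCl = 1/(1 + 3.981) = 0.2008.
(a) Free chlorine required for 0.98 ppm HOCl: 0.98 / 0.2008 = 4.881 ppm.
(a) FC to add: 4.881 − 0.3 = 4.581 mg/L as Cl₂.
(a) Cl₂ equivalent: 4.581 mg/L × 632,095 L = 2896 g.
(a) Product at 73.9% available Cl: 2896 / 0.739 = 3919 g.

(b) Volume: 189,000 US gal × 3.785 L/gal = 715,365 L.
(b) After draining 54% and refilling: 94 × 0.46 + 5 × 0.54 = 45.94 ppm.
(b) Deficit to target: 85 − 45.94 = 39.06 mg/L.
(b) Mass: 39.06 mg/L × 715,365 L = 27,940 g cyanuric acid.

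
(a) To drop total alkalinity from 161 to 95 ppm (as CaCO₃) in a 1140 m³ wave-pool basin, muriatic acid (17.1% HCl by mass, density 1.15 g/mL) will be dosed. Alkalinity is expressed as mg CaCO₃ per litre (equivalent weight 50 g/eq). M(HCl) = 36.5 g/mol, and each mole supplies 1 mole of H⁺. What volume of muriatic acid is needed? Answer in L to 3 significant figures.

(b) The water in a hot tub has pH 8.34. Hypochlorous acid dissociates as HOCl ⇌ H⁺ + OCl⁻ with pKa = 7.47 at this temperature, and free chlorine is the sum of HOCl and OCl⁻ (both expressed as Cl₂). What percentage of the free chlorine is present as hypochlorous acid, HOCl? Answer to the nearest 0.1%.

(a) 279 L; (b) 11.9%

(a) Volume: 1140 m³ = 1,140,000 L.
(a) Alkalinity to neutralize: (161 − 95) = 66 mg/L as CaCO₃ × 1,140,000 L = 75,240 g as CaCO₃.
(a) Equivalents of H⁺ required: 75,240 ÷ 50 g/eq = 1505 eq = 1505 mol HCl.
(a) Mass of HCl: 1505 × 36.5 = 54,930 g.
(a) Mass of 17.1% solution: 54,930 / 0.171 = 321,200 g.
(a) Volume: 321,200 g ÷ 1.15 g/mL = 279,300 mL.

(b) [OCl⁻]/[HOCl] = 10^(pH − pKa) = 10^(8.34 − 7.47) = 10^0.87 = 7.413.
(b) Fraction as HOCl = 1 / (1 + 7.413) = 0.1189.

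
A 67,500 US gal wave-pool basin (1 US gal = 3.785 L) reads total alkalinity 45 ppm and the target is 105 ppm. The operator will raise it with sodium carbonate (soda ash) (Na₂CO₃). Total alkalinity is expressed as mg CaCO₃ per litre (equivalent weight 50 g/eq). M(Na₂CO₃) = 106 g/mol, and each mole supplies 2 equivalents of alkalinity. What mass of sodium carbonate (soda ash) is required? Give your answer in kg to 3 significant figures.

16.2 kg

Volume: 67,500 US gal × 3.785 L/gal = 255,488 L.
Alkalinity to add: (105 − 45) = 60 mg/L as CaCO₃ × 255,488 L = 15,330 g as CaCO₃.
Equivalents: 15,330 g ÷ 50 g/eq = 306.6 eq.
Each mole of Na₂CO₃ supplies 2 eq, so 306.6 / 2 = 153.3 mol.
Mass: 153.3 mol × 106 g/mol = 16,250 g.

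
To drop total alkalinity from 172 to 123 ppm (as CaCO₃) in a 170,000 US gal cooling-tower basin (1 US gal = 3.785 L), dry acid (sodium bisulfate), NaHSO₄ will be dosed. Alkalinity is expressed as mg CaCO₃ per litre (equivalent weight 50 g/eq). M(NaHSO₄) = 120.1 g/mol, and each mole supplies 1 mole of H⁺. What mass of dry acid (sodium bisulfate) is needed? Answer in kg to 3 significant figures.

75.7 kg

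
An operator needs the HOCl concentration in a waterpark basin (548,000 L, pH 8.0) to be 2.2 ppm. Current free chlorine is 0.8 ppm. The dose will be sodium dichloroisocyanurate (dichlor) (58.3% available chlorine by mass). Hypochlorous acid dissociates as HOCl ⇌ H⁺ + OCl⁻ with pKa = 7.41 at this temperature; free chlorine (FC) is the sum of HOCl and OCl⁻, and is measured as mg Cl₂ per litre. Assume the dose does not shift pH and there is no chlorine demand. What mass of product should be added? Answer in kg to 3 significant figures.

9.36 kg

[OCl⁻]/[HOCl] = 10^(pH − pKa) = 10^(8.0 − 7.41) = 3.89; fraction as HOCl = 1/(1 + 3.89) = 0.2045.
Free chlorine required for 2.2 ppm HOCl: 2.2 / 0.2045 = 10.76 ppm.
FC to add: 10.76 − 0.8 = 9.959 mg/L as Cl₂.
Cl₂ equivalent: 9.959 mg/L × 548,000 L = 5458 g.
Product at 58.3% available Cl: 5458 / 0.583 = 9361 g.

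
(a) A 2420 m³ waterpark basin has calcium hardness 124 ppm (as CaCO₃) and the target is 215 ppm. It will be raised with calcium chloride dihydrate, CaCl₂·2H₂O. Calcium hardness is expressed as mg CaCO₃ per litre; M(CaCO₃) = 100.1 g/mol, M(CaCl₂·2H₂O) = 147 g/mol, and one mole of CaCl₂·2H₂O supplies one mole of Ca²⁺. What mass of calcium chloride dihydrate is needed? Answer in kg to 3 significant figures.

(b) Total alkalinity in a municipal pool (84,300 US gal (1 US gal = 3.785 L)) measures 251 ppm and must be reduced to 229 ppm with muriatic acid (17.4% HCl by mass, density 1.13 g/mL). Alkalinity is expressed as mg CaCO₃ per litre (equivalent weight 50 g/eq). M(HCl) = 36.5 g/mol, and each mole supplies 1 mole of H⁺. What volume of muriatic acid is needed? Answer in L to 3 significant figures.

(a) 323 kg; (b) 26.1 L

(a) Volume: 2420 m³ = 2,420,000 L.
(a) Hardness to add: (215 − 124) = 91 mg/L as CaCO₃ × 2,420,000 L = 220,200 g as CaCO₃.
(a) Moles of Ca²⁺ (1 mol Ca²⁺ ≡ 1 mol CaCO₃): 220,200 / 100.1 g/mol = 2200 mol.
(a) Mass of CaCl₂·2H₂O: 2200 × 147 = 323,400 g.

(b) Volume: 84,300 US gal × 3.785 L/gal = 319,076 L.
(b) Alkalinity to neutralize: (251 − 229) = 22 mg/L as CaCO₃ × 319,076 L = 7020 g as CaCO₃.
(b) Equivalents of H⁺ required: 7020 ÷ 50 g/eq = 140.4 eq = 140.4 mol HCl.
(b) Mass of HCl: 140.4 × 36.5 = 5124 g.
(b) Mass of 17.4% solution: 5124 / 0.174 = 29,450 g.
(b) Volume: 29,450 g ÷ 1.13 g/mL = 26,060 mL.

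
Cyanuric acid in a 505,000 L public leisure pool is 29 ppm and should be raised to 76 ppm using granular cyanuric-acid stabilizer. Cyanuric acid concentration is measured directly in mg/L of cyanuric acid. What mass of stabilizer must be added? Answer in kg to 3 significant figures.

CYA to add: (76 − 29) = 47 mg/L × 505,000 L = 23,740 g cyanuric acid.

23.7 kg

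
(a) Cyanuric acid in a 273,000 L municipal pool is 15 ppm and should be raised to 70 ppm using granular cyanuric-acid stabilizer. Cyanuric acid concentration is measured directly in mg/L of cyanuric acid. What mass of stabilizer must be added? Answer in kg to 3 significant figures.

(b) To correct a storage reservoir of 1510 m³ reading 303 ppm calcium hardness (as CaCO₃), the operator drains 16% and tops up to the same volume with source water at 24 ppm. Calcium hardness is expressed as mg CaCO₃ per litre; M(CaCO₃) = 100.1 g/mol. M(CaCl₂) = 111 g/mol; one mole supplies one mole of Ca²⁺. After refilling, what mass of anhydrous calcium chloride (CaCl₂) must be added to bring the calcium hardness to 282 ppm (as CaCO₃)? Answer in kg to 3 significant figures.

(a) CYA to add: (70 − 15) = 55 mg/L × 273,000 L = 15,020 g cyanuric acid.

(b) Volume: 1510 m³ = 1,510,000 L.
(b) After draining 16% and refilling: 303 × 0.84 + 24 × 0.16 = 258.36 ppm.
(b) Deficit to target: 282 − 258.36 = 23.64 mg/L.
(b) As CaCO₃: 23.64 mg/L × 1,510,000 L = 35,700 g; ÷ 100.1 = 356.6 mol Ca²⁺.
(b) Mass: 356.6 × 111 = 39,580 g.

(a) 15.0 kg; (b) 39.6 kg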